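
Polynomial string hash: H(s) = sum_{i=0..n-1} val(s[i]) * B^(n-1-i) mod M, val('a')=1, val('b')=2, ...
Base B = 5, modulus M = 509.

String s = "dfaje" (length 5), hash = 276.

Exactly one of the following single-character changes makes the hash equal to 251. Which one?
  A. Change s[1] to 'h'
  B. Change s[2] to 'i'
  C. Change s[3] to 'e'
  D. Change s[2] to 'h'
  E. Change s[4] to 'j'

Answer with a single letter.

Answer: C

Derivation:
Option A: s[1]='f'->'h', delta=(8-6)*5^3 mod 509 = 250, hash=276+250 mod 509 = 17
Option B: s[2]='a'->'i', delta=(9-1)*5^2 mod 509 = 200, hash=276+200 mod 509 = 476
Option C: s[3]='j'->'e', delta=(5-10)*5^1 mod 509 = 484, hash=276+484 mod 509 = 251 <-- target
Option D: s[2]='a'->'h', delta=(8-1)*5^2 mod 509 = 175, hash=276+175 mod 509 = 451
Option E: s[4]='e'->'j', delta=(10-5)*5^0 mod 509 = 5, hash=276+5 mod 509 = 281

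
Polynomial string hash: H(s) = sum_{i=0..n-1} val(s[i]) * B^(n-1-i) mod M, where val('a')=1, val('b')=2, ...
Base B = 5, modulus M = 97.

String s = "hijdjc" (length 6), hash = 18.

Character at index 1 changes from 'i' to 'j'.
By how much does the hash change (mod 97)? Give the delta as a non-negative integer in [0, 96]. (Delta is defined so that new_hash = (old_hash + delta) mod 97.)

Answer: 43

Derivation:
Delta formula: (val(new) - val(old)) * B^(n-1-k) mod M
  val('j') - val('i') = 10 - 9 = 1
  B^(n-1-k) = 5^4 mod 97 = 43
  Delta = 1 * 43 mod 97 = 43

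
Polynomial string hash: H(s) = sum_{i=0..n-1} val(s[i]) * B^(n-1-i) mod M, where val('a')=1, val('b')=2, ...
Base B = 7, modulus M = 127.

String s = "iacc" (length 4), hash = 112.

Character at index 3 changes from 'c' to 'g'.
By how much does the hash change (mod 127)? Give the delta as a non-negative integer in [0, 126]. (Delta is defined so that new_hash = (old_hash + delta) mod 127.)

Delta formula: (val(new) - val(old)) * B^(n-1-k) mod M
  val('g') - val('c') = 7 - 3 = 4
  B^(n-1-k) = 7^0 mod 127 = 1
  Delta = 4 * 1 mod 127 = 4

Answer: 4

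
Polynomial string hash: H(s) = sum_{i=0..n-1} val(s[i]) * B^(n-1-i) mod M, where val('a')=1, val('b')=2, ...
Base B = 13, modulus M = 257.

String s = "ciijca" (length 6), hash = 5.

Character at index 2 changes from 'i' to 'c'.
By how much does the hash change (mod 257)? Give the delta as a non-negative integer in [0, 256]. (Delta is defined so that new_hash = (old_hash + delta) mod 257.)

Answer: 182

Derivation:
Delta formula: (val(new) - val(old)) * B^(n-1-k) mod M
  val('c') - val('i') = 3 - 9 = -6
  B^(n-1-k) = 13^3 mod 257 = 141
  Delta = -6 * 141 mod 257 = 182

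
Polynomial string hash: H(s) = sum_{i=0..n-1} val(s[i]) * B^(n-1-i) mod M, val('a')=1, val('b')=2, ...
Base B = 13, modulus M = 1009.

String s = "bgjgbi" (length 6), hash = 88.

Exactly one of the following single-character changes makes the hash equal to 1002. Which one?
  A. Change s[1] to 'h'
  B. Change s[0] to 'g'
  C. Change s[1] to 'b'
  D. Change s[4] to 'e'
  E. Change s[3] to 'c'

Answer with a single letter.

Option A: s[1]='g'->'h', delta=(8-7)*13^4 mod 1009 = 309, hash=88+309 mod 1009 = 397
Option B: s[0]='b'->'g', delta=(7-2)*13^5 mod 1009 = 914, hash=88+914 mod 1009 = 1002 <-- target
Option C: s[1]='g'->'b', delta=(2-7)*13^4 mod 1009 = 473, hash=88+473 mod 1009 = 561
Option D: s[4]='b'->'e', delta=(5-2)*13^1 mod 1009 = 39, hash=88+39 mod 1009 = 127
Option E: s[3]='g'->'c', delta=(3-7)*13^2 mod 1009 = 333, hash=88+333 mod 1009 = 421

Answer: B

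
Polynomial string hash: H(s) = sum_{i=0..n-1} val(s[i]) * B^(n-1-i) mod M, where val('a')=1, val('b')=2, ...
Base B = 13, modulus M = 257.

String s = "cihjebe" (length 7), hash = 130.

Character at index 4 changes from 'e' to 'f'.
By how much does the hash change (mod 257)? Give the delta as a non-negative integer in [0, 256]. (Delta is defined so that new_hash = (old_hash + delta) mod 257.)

Delta formula: (val(new) - val(old)) * B^(n-1-k) mod M
  val('f') - val('e') = 6 - 5 = 1
  B^(n-1-k) = 13^2 mod 257 = 169
  Delta = 1 * 169 mod 257 = 169

Answer: 169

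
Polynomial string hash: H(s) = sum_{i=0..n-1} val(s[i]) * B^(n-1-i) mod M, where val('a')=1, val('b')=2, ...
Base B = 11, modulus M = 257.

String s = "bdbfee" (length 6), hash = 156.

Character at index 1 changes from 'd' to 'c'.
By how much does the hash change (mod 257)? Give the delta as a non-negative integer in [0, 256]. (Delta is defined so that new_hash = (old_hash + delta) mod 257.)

Delta formula: (val(new) - val(old)) * B^(n-1-k) mod M
  val('c') - val('d') = 3 - 4 = -1
  B^(n-1-k) = 11^4 mod 257 = 249
  Delta = -1 * 249 mod 257 = 8

Answer: 8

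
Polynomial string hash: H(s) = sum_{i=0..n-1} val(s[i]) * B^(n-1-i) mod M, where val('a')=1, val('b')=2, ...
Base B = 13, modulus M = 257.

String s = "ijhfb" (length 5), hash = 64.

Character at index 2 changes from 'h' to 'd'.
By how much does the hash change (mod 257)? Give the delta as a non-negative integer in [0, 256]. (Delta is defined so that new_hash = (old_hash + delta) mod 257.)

Delta formula: (val(new) - val(old)) * B^(n-1-k) mod M
  val('d') - val('h') = 4 - 8 = -4
  B^(n-1-k) = 13^2 mod 257 = 169
  Delta = -4 * 169 mod 257 = 95

Answer: 95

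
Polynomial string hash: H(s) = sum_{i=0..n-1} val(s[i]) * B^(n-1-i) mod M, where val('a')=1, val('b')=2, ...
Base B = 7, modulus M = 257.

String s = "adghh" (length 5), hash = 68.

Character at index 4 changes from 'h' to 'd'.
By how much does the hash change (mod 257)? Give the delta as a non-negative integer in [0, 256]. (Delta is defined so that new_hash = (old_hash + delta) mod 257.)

Answer: 253

Derivation:
Delta formula: (val(new) - val(old)) * B^(n-1-k) mod M
  val('d') - val('h') = 4 - 8 = -4
  B^(n-1-k) = 7^0 mod 257 = 1
  Delta = -4 * 1 mod 257 = 253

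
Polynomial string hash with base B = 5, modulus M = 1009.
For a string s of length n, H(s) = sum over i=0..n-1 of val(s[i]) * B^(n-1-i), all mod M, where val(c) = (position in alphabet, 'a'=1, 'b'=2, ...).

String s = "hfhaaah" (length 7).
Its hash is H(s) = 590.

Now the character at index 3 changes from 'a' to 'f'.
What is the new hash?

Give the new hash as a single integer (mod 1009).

val('a') = 1, val('f') = 6
Position k = 3, exponent = n-1-k = 3
B^3 mod M = 5^3 mod 1009 = 125
Delta = (6 - 1) * 125 mod 1009 = 625
New hash = (590 + 625) mod 1009 = 206

Answer: 206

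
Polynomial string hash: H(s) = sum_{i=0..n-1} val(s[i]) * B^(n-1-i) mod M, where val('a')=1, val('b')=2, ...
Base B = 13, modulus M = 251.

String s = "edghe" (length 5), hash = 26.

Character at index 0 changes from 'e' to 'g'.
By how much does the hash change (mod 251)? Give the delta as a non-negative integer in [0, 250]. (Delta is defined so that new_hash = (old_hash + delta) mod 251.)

Answer: 145

Derivation:
Delta formula: (val(new) - val(old)) * B^(n-1-k) mod M
  val('g') - val('e') = 7 - 5 = 2
  B^(n-1-k) = 13^4 mod 251 = 198
  Delta = 2 * 198 mod 251 = 145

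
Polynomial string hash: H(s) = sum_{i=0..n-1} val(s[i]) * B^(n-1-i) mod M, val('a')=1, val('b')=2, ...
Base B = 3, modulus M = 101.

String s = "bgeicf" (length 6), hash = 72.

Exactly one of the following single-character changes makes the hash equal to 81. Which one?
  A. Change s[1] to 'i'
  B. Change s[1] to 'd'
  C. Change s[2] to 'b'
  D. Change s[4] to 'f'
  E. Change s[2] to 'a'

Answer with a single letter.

Option A: s[1]='g'->'i', delta=(9-7)*3^4 mod 101 = 61, hash=72+61 mod 101 = 32
Option B: s[1]='g'->'d', delta=(4-7)*3^4 mod 101 = 60, hash=72+60 mod 101 = 31
Option C: s[2]='e'->'b', delta=(2-5)*3^3 mod 101 = 20, hash=72+20 mod 101 = 92
Option D: s[4]='c'->'f', delta=(6-3)*3^1 mod 101 = 9, hash=72+9 mod 101 = 81 <-- target
Option E: s[2]='e'->'a', delta=(1-5)*3^3 mod 101 = 94, hash=72+94 mod 101 = 65

Answer: D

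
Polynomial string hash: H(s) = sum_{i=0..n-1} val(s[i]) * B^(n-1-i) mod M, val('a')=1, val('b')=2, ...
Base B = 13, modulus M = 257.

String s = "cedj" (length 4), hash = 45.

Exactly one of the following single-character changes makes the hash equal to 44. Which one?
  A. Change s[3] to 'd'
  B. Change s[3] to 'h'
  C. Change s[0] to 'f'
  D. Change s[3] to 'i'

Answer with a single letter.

Answer: D

Derivation:
Option A: s[3]='j'->'d', delta=(4-10)*13^0 mod 257 = 251, hash=45+251 mod 257 = 39
Option B: s[3]='j'->'h', delta=(8-10)*13^0 mod 257 = 255, hash=45+255 mod 257 = 43
Option C: s[0]='c'->'f', delta=(6-3)*13^3 mod 257 = 166, hash=45+166 mod 257 = 211
Option D: s[3]='j'->'i', delta=(9-10)*13^0 mod 257 = 256, hash=45+256 mod 257 = 44 <-- target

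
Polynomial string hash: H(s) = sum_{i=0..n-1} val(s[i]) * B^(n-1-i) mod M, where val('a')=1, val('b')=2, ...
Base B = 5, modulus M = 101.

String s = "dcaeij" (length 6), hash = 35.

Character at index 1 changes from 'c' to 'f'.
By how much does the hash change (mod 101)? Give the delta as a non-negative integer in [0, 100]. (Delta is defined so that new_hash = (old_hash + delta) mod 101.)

Answer: 57

Derivation:
Delta formula: (val(new) - val(old)) * B^(n-1-k) mod M
  val('f') - val('c') = 6 - 3 = 3
  B^(n-1-k) = 5^4 mod 101 = 19
  Delta = 3 * 19 mod 101 = 57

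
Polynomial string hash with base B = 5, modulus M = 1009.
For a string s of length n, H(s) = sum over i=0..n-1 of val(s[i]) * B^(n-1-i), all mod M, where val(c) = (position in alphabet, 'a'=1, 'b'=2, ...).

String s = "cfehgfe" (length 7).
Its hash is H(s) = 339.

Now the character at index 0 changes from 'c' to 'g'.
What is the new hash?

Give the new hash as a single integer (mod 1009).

val('c') = 3, val('g') = 7
Position k = 0, exponent = n-1-k = 6
B^6 mod M = 5^6 mod 1009 = 490
Delta = (7 - 3) * 490 mod 1009 = 951
New hash = (339 + 951) mod 1009 = 281

Answer: 281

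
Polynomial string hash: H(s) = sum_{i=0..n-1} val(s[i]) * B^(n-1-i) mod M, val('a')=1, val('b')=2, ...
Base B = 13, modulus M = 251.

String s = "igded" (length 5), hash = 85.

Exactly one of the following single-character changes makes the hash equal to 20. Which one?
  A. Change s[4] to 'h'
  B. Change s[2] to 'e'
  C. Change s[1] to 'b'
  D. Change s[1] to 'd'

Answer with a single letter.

Option A: s[4]='d'->'h', delta=(8-4)*13^0 mod 251 = 4, hash=85+4 mod 251 = 89
Option B: s[2]='d'->'e', delta=(5-4)*13^2 mod 251 = 169, hash=85+169 mod 251 = 3
Option C: s[1]='g'->'b', delta=(2-7)*13^3 mod 251 = 59, hash=85+59 mod 251 = 144
Option D: s[1]='g'->'d', delta=(4-7)*13^3 mod 251 = 186, hash=85+186 mod 251 = 20 <-- target

Answer: D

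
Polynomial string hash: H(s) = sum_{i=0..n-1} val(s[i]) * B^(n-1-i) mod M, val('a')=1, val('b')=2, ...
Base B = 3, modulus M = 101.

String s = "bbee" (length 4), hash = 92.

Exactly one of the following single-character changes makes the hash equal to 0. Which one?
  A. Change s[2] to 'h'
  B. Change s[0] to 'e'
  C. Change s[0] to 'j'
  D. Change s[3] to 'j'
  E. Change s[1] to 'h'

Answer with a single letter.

Answer: A

Derivation:
Option A: s[2]='e'->'h', delta=(8-5)*3^1 mod 101 = 9, hash=92+9 mod 101 = 0 <-- target
Option B: s[0]='b'->'e', delta=(5-2)*3^3 mod 101 = 81, hash=92+81 mod 101 = 72
Option C: s[0]='b'->'j', delta=(10-2)*3^3 mod 101 = 14, hash=92+14 mod 101 = 5
Option D: s[3]='e'->'j', delta=(10-5)*3^0 mod 101 = 5, hash=92+5 mod 101 = 97
Option E: s[1]='b'->'h', delta=(8-2)*3^2 mod 101 = 54, hash=92+54 mod 101 = 45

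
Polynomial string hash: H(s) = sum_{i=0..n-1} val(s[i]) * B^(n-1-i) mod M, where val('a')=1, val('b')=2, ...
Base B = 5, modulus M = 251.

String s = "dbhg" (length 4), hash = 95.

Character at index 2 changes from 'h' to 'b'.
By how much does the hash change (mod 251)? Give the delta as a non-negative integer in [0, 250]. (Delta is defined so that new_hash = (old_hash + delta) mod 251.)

Answer: 221

Derivation:
Delta formula: (val(new) - val(old)) * B^(n-1-k) mod M
  val('b') - val('h') = 2 - 8 = -6
  B^(n-1-k) = 5^1 mod 251 = 5
  Delta = -6 * 5 mod 251 = 221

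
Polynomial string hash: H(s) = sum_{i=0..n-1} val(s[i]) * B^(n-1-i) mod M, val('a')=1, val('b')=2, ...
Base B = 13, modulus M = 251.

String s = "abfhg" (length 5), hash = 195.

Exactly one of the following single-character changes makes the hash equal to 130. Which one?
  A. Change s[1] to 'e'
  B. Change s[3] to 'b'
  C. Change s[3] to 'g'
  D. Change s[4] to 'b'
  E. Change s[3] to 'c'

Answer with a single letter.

Option A: s[1]='b'->'e', delta=(5-2)*13^3 mod 251 = 65, hash=195+65 mod 251 = 9
Option B: s[3]='h'->'b', delta=(2-8)*13^1 mod 251 = 173, hash=195+173 mod 251 = 117
Option C: s[3]='h'->'g', delta=(7-8)*13^1 mod 251 = 238, hash=195+238 mod 251 = 182
Option D: s[4]='g'->'b', delta=(2-7)*13^0 mod 251 = 246, hash=195+246 mod 251 = 190
Option E: s[3]='h'->'c', delta=(3-8)*13^1 mod 251 = 186, hash=195+186 mod 251 = 130 <-- target

Answer: E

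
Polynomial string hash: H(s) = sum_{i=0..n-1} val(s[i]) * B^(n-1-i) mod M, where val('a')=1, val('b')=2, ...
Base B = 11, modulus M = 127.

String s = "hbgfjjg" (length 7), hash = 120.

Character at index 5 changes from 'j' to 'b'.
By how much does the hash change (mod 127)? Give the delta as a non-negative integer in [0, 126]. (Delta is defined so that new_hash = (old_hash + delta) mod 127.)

Delta formula: (val(new) - val(old)) * B^(n-1-k) mod M
  val('b') - val('j') = 2 - 10 = -8
  B^(n-1-k) = 11^1 mod 127 = 11
  Delta = -8 * 11 mod 127 = 39

Answer: 39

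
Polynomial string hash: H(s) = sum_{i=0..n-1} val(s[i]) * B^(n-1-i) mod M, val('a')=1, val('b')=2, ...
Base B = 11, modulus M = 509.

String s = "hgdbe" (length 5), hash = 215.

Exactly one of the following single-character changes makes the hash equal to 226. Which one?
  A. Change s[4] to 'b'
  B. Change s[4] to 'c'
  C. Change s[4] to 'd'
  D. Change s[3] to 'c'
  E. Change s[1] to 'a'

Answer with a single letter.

Option A: s[4]='e'->'b', delta=(2-5)*11^0 mod 509 = 506, hash=215+506 mod 509 = 212
Option B: s[4]='e'->'c', delta=(3-5)*11^0 mod 509 = 507, hash=215+507 mod 509 = 213
Option C: s[4]='e'->'d', delta=(4-5)*11^0 mod 509 = 508, hash=215+508 mod 509 = 214
Option D: s[3]='b'->'c', delta=(3-2)*11^1 mod 509 = 11, hash=215+11 mod 509 = 226 <-- target
Option E: s[1]='g'->'a', delta=(1-7)*11^3 mod 509 = 158, hash=215+158 mod 509 = 373

Answer: D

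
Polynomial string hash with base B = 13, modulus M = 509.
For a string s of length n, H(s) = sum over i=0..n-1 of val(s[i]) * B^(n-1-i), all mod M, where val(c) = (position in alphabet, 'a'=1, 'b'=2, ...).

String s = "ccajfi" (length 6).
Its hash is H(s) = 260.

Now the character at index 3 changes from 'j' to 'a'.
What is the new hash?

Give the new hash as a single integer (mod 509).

val('j') = 10, val('a') = 1
Position k = 3, exponent = n-1-k = 2
B^2 mod M = 13^2 mod 509 = 169
Delta = (1 - 10) * 169 mod 509 = 6
New hash = (260 + 6) mod 509 = 266

Answer: 266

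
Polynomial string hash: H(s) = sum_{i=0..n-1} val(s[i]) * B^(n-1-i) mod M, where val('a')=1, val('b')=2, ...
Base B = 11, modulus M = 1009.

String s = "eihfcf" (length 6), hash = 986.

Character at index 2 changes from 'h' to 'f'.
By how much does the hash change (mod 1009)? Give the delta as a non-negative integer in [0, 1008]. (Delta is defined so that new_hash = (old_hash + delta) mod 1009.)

Answer: 365

Derivation:
Delta formula: (val(new) - val(old)) * B^(n-1-k) mod M
  val('f') - val('h') = 6 - 8 = -2
  B^(n-1-k) = 11^3 mod 1009 = 322
  Delta = -2 * 322 mod 1009 = 365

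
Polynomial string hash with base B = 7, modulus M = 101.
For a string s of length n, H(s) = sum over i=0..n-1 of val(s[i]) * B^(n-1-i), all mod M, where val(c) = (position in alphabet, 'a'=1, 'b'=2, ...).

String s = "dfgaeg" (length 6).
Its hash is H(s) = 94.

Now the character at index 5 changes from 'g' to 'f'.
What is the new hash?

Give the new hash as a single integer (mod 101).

Answer: 93

Derivation:
val('g') = 7, val('f') = 6
Position k = 5, exponent = n-1-k = 0
B^0 mod M = 7^0 mod 101 = 1
Delta = (6 - 7) * 1 mod 101 = 100
New hash = (94 + 100) mod 101 = 93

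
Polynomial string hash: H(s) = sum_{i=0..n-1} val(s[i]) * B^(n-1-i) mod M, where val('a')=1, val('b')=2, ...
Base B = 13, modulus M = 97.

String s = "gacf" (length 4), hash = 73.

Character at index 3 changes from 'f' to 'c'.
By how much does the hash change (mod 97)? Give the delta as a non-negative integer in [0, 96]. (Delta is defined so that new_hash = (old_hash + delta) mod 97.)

Answer: 94

Derivation:
Delta formula: (val(new) - val(old)) * B^(n-1-k) mod M
  val('c') - val('f') = 3 - 6 = -3
  B^(n-1-k) = 13^0 mod 97 = 1
  Delta = -3 * 1 mod 97 = 94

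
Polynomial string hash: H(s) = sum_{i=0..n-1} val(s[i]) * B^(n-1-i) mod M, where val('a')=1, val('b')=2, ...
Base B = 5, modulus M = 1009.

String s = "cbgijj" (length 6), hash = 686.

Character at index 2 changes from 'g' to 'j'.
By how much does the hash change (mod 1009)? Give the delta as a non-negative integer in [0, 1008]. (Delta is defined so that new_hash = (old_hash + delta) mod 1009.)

Answer: 375

Derivation:
Delta formula: (val(new) - val(old)) * B^(n-1-k) mod M
  val('j') - val('g') = 10 - 7 = 3
  B^(n-1-k) = 5^3 mod 1009 = 125
  Delta = 3 * 125 mod 1009 = 375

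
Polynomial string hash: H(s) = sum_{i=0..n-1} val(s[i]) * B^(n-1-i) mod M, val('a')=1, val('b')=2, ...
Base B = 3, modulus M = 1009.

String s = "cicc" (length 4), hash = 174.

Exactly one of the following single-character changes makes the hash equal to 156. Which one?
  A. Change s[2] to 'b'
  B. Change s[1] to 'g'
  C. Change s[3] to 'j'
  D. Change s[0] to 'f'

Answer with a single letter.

Answer: B

Derivation:
Option A: s[2]='c'->'b', delta=(2-3)*3^1 mod 1009 = 1006, hash=174+1006 mod 1009 = 171
Option B: s[1]='i'->'g', delta=(7-9)*3^2 mod 1009 = 991, hash=174+991 mod 1009 = 156 <-- target
Option C: s[3]='c'->'j', delta=(10-3)*3^0 mod 1009 = 7, hash=174+7 mod 1009 = 181
Option D: s[0]='c'->'f', delta=(6-3)*3^3 mod 1009 = 81, hash=174+81 mod 1009 = 255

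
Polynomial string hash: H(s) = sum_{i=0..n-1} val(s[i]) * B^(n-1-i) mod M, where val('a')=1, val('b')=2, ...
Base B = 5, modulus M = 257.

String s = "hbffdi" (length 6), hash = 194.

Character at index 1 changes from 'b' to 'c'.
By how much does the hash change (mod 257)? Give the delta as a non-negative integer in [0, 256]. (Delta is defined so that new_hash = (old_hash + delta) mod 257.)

Delta formula: (val(new) - val(old)) * B^(n-1-k) mod M
  val('c') - val('b') = 3 - 2 = 1
  B^(n-1-k) = 5^4 mod 257 = 111
  Delta = 1 * 111 mod 257 = 111

Answer: 111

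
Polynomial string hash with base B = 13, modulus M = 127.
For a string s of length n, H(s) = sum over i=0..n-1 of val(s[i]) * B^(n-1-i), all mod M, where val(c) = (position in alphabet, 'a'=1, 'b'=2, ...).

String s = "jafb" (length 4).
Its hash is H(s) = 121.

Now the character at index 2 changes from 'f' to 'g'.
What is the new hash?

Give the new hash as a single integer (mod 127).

val('f') = 6, val('g') = 7
Position k = 2, exponent = n-1-k = 1
B^1 mod M = 13^1 mod 127 = 13
Delta = (7 - 6) * 13 mod 127 = 13
New hash = (121 + 13) mod 127 = 7

Answer: 7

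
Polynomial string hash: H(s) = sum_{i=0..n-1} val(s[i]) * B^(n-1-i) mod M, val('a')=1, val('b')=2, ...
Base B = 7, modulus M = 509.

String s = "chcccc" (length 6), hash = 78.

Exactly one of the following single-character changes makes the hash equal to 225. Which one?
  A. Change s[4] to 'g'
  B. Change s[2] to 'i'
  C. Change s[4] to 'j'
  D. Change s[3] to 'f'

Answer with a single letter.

Answer: D

Derivation:
Option A: s[4]='c'->'g', delta=(7-3)*7^1 mod 509 = 28, hash=78+28 mod 509 = 106
Option B: s[2]='c'->'i', delta=(9-3)*7^3 mod 509 = 22, hash=78+22 mod 509 = 100
Option C: s[4]='c'->'j', delta=(10-3)*7^1 mod 509 = 49, hash=78+49 mod 509 = 127
Option D: s[3]='c'->'f', delta=(6-3)*7^2 mod 509 = 147, hash=78+147 mod 509 = 225 <-- target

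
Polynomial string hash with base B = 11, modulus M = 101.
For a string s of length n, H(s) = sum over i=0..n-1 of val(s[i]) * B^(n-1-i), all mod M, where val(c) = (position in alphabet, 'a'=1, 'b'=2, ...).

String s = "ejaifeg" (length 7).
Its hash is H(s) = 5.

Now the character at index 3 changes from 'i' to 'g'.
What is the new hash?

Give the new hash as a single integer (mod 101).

val('i') = 9, val('g') = 7
Position k = 3, exponent = n-1-k = 3
B^3 mod M = 11^3 mod 101 = 18
Delta = (7 - 9) * 18 mod 101 = 65
New hash = (5 + 65) mod 101 = 70

Answer: 70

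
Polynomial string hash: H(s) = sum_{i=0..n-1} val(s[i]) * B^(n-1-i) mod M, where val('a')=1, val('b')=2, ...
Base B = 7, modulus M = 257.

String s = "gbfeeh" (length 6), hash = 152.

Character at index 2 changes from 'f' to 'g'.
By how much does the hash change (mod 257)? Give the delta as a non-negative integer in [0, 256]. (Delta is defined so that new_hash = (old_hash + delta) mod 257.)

Answer: 86

Derivation:
Delta formula: (val(new) - val(old)) * B^(n-1-k) mod M
  val('g') - val('f') = 7 - 6 = 1
  B^(n-1-k) = 7^3 mod 257 = 86
  Delta = 1 * 86 mod 257 = 86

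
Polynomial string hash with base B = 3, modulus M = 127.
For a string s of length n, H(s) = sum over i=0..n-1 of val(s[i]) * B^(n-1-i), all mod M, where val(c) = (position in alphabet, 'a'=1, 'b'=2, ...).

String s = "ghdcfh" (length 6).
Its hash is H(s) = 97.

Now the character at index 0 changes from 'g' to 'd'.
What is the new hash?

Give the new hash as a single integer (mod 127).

Answer: 3

Derivation:
val('g') = 7, val('d') = 4
Position k = 0, exponent = n-1-k = 5
B^5 mod M = 3^5 mod 127 = 116
Delta = (4 - 7) * 116 mod 127 = 33
New hash = (97 + 33) mod 127 = 3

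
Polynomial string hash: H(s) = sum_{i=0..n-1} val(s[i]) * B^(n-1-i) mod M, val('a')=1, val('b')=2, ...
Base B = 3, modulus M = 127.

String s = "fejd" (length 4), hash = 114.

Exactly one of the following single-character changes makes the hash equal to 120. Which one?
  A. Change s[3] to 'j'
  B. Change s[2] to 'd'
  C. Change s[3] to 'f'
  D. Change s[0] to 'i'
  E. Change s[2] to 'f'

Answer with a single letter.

Answer: A

Derivation:
Option A: s[3]='d'->'j', delta=(10-4)*3^0 mod 127 = 6, hash=114+6 mod 127 = 120 <-- target
Option B: s[2]='j'->'d', delta=(4-10)*3^1 mod 127 = 109, hash=114+109 mod 127 = 96
Option C: s[3]='d'->'f', delta=(6-4)*3^0 mod 127 = 2, hash=114+2 mod 127 = 116
Option D: s[0]='f'->'i', delta=(9-6)*3^3 mod 127 = 81, hash=114+81 mod 127 = 68
Option E: s[2]='j'->'f', delta=(6-10)*3^1 mod 127 = 115, hash=114+115 mod 127 = 102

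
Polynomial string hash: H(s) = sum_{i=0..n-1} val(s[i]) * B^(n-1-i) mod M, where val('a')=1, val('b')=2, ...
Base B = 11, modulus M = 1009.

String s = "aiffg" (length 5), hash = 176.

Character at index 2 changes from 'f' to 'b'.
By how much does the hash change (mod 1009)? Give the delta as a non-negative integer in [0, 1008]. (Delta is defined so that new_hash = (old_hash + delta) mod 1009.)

Answer: 525

Derivation:
Delta formula: (val(new) - val(old)) * B^(n-1-k) mod M
  val('b') - val('f') = 2 - 6 = -4
  B^(n-1-k) = 11^2 mod 1009 = 121
  Delta = -4 * 121 mod 1009 = 525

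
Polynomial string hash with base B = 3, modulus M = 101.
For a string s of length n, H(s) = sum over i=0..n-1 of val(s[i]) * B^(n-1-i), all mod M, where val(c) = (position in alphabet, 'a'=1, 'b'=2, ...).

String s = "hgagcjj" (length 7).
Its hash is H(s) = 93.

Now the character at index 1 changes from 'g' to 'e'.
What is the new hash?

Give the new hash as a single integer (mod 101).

val('g') = 7, val('e') = 5
Position k = 1, exponent = n-1-k = 5
B^5 mod M = 3^5 mod 101 = 41
Delta = (5 - 7) * 41 mod 101 = 19
New hash = (93 + 19) mod 101 = 11

Answer: 11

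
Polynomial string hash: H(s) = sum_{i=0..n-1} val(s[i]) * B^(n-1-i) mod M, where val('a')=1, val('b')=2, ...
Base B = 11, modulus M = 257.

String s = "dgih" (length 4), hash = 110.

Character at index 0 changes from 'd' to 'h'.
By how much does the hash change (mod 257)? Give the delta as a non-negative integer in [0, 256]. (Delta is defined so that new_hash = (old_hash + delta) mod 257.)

Answer: 184

Derivation:
Delta formula: (val(new) - val(old)) * B^(n-1-k) mod M
  val('h') - val('d') = 8 - 4 = 4
  B^(n-1-k) = 11^3 mod 257 = 46
  Delta = 4 * 46 mod 257 = 184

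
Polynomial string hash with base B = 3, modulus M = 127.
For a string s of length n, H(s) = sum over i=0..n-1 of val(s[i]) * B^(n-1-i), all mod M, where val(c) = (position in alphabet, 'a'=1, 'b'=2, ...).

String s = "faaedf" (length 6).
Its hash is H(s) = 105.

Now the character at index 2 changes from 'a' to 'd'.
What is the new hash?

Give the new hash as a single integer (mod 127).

val('a') = 1, val('d') = 4
Position k = 2, exponent = n-1-k = 3
B^3 mod M = 3^3 mod 127 = 27
Delta = (4 - 1) * 27 mod 127 = 81
New hash = (105 + 81) mod 127 = 59

Answer: 59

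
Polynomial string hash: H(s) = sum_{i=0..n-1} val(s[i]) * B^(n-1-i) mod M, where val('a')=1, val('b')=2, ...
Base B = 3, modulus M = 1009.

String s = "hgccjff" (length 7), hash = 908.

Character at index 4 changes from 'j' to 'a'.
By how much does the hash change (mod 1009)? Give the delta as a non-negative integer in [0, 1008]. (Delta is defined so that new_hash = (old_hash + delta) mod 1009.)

Answer: 928

Derivation:
Delta formula: (val(new) - val(old)) * B^(n-1-k) mod M
  val('a') - val('j') = 1 - 10 = -9
  B^(n-1-k) = 3^2 mod 1009 = 9
  Delta = -9 * 9 mod 1009 = 928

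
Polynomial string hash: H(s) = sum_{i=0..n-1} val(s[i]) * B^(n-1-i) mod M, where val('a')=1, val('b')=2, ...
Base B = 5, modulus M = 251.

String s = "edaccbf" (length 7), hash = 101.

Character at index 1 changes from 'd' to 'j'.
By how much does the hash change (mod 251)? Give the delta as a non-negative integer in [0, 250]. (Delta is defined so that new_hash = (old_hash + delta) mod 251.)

Answer: 176

Derivation:
Delta formula: (val(new) - val(old)) * B^(n-1-k) mod M
  val('j') - val('d') = 10 - 4 = 6
  B^(n-1-k) = 5^5 mod 251 = 113
  Delta = 6 * 113 mod 251 = 176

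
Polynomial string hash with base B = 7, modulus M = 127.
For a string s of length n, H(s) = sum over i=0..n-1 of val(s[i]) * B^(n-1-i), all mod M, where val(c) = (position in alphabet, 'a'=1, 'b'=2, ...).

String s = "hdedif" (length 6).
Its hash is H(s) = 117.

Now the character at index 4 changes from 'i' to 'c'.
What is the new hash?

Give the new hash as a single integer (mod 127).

Answer: 75

Derivation:
val('i') = 9, val('c') = 3
Position k = 4, exponent = n-1-k = 1
B^1 mod M = 7^1 mod 127 = 7
Delta = (3 - 9) * 7 mod 127 = 85
New hash = (117 + 85) mod 127 = 75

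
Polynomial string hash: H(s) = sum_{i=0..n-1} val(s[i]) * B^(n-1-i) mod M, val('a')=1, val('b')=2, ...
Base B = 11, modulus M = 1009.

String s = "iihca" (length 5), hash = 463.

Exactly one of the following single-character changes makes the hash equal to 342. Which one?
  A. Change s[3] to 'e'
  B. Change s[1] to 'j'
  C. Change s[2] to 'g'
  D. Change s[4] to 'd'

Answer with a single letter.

Option A: s[3]='c'->'e', delta=(5-3)*11^1 mod 1009 = 22, hash=463+22 mod 1009 = 485
Option B: s[1]='i'->'j', delta=(10-9)*11^3 mod 1009 = 322, hash=463+322 mod 1009 = 785
Option C: s[2]='h'->'g', delta=(7-8)*11^2 mod 1009 = 888, hash=463+888 mod 1009 = 342 <-- target
Option D: s[4]='a'->'d', delta=(4-1)*11^0 mod 1009 = 3, hash=463+3 mod 1009 = 466

Answer: C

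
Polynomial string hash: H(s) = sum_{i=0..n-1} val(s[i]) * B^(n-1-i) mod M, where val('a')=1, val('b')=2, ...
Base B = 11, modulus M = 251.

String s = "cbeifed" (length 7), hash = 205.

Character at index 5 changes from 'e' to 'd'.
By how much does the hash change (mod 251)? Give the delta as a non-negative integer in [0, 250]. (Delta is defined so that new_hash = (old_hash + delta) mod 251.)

Delta formula: (val(new) - val(old)) * B^(n-1-k) mod M
  val('d') - val('e') = 4 - 5 = -1
  B^(n-1-k) = 11^1 mod 251 = 11
  Delta = -1 * 11 mod 251 = 240

Answer: 240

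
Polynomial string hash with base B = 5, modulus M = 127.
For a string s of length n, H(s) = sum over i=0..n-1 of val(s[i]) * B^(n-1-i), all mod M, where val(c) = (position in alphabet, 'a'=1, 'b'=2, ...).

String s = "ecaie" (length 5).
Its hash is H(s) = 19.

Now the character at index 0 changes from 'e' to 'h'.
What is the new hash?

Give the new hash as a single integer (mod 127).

val('e') = 5, val('h') = 8
Position k = 0, exponent = n-1-k = 4
B^4 mod M = 5^4 mod 127 = 117
Delta = (8 - 5) * 117 mod 127 = 97
New hash = (19 + 97) mod 127 = 116

Answer: 116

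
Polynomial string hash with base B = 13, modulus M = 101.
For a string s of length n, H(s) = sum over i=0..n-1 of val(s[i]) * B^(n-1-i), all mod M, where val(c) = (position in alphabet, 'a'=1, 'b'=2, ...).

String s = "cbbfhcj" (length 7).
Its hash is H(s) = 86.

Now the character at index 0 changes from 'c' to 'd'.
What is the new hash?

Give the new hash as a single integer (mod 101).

val('c') = 3, val('d') = 4
Position k = 0, exponent = n-1-k = 6
B^6 mod M = 13^6 mod 101 = 19
Delta = (4 - 3) * 19 mod 101 = 19
New hash = (86 + 19) mod 101 = 4

Answer: 4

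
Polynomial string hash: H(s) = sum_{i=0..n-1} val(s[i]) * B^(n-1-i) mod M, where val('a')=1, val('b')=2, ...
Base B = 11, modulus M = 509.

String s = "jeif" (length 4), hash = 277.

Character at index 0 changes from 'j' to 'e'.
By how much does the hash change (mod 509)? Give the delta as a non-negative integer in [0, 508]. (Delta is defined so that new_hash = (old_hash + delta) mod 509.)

Delta formula: (val(new) - val(old)) * B^(n-1-k) mod M
  val('e') - val('j') = 5 - 10 = -5
  B^(n-1-k) = 11^3 mod 509 = 313
  Delta = -5 * 313 mod 509 = 471

Answer: 471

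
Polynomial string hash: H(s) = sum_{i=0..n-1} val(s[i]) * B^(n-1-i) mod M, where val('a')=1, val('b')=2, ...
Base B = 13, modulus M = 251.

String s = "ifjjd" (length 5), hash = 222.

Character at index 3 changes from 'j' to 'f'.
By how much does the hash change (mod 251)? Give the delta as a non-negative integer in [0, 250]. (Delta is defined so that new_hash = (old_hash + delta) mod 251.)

Answer: 199

Derivation:
Delta formula: (val(new) - val(old)) * B^(n-1-k) mod M
  val('f') - val('j') = 6 - 10 = -4
  B^(n-1-k) = 13^1 mod 251 = 13
  Delta = -4 * 13 mod 251 = 199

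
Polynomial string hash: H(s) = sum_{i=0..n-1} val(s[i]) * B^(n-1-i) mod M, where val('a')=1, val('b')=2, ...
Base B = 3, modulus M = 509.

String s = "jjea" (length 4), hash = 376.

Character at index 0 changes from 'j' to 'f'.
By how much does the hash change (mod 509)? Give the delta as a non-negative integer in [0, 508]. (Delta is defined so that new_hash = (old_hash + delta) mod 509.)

Answer: 401

Derivation:
Delta formula: (val(new) - val(old)) * B^(n-1-k) mod M
  val('f') - val('j') = 6 - 10 = -4
  B^(n-1-k) = 3^3 mod 509 = 27
  Delta = -4 * 27 mod 509 = 401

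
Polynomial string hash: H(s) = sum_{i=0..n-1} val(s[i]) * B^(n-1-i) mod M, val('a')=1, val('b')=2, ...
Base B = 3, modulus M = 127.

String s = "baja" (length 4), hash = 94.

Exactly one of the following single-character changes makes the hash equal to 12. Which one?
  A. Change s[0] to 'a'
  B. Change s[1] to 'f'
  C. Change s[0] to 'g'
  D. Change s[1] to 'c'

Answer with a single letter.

Option A: s[0]='b'->'a', delta=(1-2)*3^3 mod 127 = 100, hash=94+100 mod 127 = 67
Option B: s[1]='a'->'f', delta=(6-1)*3^2 mod 127 = 45, hash=94+45 mod 127 = 12 <-- target
Option C: s[0]='b'->'g', delta=(7-2)*3^3 mod 127 = 8, hash=94+8 mod 127 = 102
Option D: s[1]='a'->'c', delta=(3-1)*3^2 mod 127 = 18, hash=94+18 mod 127 = 112

Answer: B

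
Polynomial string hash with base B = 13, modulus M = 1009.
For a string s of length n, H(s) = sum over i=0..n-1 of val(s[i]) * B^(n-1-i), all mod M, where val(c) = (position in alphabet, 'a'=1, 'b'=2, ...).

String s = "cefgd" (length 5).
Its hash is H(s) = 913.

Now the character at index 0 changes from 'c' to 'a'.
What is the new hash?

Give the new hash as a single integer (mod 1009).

val('c') = 3, val('a') = 1
Position k = 0, exponent = n-1-k = 4
B^4 mod M = 13^4 mod 1009 = 309
Delta = (1 - 3) * 309 mod 1009 = 391
New hash = (913 + 391) mod 1009 = 295

Answer: 295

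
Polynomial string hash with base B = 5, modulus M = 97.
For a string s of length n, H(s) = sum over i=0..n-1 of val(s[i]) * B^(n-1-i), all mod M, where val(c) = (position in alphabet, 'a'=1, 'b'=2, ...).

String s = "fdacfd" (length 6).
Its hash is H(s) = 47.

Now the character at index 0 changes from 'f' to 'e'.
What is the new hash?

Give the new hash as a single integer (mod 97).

Answer: 26

Derivation:
val('f') = 6, val('e') = 5
Position k = 0, exponent = n-1-k = 5
B^5 mod M = 5^5 mod 97 = 21
Delta = (5 - 6) * 21 mod 97 = 76
New hash = (47 + 76) mod 97 = 26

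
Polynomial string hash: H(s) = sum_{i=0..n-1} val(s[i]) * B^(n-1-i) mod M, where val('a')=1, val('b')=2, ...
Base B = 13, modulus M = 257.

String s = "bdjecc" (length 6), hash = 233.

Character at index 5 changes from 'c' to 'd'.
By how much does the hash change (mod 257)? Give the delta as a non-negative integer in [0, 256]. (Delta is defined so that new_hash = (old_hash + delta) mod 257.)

Answer: 1

Derivation:
Delta formula: (val(new) - val(old)) * B^(n-1-k) mod M
  val('d') - val('c') = 4 - 3 = 1
  B^(n-1-k) = 13^0 mod 257 = 1
  Delta = 1 * 1 mod 257 = 1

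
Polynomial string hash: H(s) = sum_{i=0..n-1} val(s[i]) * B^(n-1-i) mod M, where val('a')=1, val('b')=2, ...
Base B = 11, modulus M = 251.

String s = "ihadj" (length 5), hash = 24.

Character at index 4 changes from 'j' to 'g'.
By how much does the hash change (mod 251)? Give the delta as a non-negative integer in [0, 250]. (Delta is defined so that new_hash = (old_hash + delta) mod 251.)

Delta formula: (val(new) - val(old)) * B^(n-1-k) mod M
  val('g') - val('j') = 7 - 10 = -3
  B^(n-1-k) = 11^0 mod 251 = 1
  Delta = -3 * 1 mod 251 = 248

Answer: 248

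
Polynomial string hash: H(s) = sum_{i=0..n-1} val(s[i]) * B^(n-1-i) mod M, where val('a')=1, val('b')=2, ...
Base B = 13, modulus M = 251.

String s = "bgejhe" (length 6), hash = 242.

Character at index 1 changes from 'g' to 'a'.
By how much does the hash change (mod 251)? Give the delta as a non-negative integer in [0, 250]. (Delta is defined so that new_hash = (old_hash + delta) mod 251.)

Answer: 67

Derivation:
Delta formula: (val(new) - val(old)) * B^(n-1-k) mod M
  val('a') - val('g') = 1 - 7 = -6
  B^(n-1-k) = 13^4 mod 251 = 198
  Delta = -6 * 198 mod 251 = 67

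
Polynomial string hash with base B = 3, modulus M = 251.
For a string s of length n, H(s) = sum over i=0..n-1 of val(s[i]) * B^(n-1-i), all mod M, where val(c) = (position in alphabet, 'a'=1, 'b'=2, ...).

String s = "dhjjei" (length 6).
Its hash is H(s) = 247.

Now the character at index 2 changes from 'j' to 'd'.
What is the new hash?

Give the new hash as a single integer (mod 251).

val('j') = 10, val('d') = 4
Position k = 2, exponent = n-1-k = 3
B^3 mod M = 3^3 mod 251 = 27
Delta = (4 - 10) * 27 mod 251 = 89
New hash = (247 + 89) mod 251 = 85

Answer: 85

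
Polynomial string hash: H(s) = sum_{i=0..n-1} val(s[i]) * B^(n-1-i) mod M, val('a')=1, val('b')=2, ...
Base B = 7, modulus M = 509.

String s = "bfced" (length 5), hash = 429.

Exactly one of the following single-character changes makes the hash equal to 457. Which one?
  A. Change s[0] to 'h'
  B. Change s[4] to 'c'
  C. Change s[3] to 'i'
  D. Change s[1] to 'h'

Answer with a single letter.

Option A: s[0]='b'->'h', delta=(8-2)*7^4 mod 509 = 154, hash=429+154 mod 509 = 74
Option B: s[4]='d'->'c', delta=(3-4)*7^0 mod 509 = 508, hash=429+508 mod 509 = 428
Option C: s[3]='e'->'i', delta=(9-5)*7^1 mod 509 = 28, hash=429+28 mod 509 = 457 <-- target
Option D: s[1]='f'->'h', delta=(8-6)*7^3 mod 509 = 177, hash=429+177 mod 509 = 97

Answer: C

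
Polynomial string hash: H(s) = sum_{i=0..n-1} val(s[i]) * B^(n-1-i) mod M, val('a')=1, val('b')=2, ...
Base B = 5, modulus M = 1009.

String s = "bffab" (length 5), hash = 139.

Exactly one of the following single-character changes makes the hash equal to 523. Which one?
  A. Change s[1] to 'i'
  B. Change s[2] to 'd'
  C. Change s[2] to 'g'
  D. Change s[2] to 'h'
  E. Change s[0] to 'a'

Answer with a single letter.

Answer: E

Derivation:
Option A: s[1]='f'->'i', delta=(9-6)*5^3 mod 1009 = 375, hash=139+375 mod 1009 = 514
Option B: s[2]='f'->'d', delta=(4-6)*5^2 mod 1009 = 959, hash=139+959 mod 1009 = 89
Option C: s[2]='f'->'g', delta=(7-6)*5^2 mod 1009 = 25, hash=139+25 mod 1009 = 164
Option D: s[2]='f'->'h', delta=(8-6)*5^2 mod 1009 = 50, hash=139+50 mod 1009 = 189
Option E: s[0]='b'->'a', delta=(1-2)*5^4 mod 1009 = 384, hash=139+384 mod 1009 = 523 <-- target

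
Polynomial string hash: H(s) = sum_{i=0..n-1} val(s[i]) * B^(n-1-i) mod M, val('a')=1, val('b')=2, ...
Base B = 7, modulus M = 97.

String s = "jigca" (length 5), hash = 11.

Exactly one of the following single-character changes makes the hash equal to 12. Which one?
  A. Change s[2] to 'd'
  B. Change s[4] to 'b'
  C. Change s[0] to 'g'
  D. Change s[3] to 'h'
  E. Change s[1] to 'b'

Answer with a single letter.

Answer: B

Derivation:
Option A: s[2]='g'->'d', delta=(4-7)*7^2 mod 97 = 47, hash=11+47 mod 97 = 58
Option B: s[4]='a'->'b', delta=(2-1)*7^0 mod 97 = 1, hash=11+1 mod 97 = 12 <-- target
Option C: s[0]='j'->'g', delta=(7-10)*7^4 mod 97 = 72, hash=11+72 mod 97 = 83
Option D: s[3]='c'->'h', delta=(8-3)*7^1 mod 97 = 35, hash=11+35 mod 97 = 46
Option E: s[1]='i'->'b', delta=(2-9)*7^3 mod 97 = 24, hash=11+24 mod 97 = 35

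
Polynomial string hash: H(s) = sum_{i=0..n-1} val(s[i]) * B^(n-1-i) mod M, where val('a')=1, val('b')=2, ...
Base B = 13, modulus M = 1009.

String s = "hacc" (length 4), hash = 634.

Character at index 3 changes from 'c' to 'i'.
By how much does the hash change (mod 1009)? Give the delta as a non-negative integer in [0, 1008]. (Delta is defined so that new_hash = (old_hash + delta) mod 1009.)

Answer: 6

Derivation:
Delta formula: (val(new) - val(old)) * B^(n-1-k) mod M
  val('i') - val('c') = 9 - 3 = 6
  B^(n-1-k) = 13^0 mod 1009 = 1
  Delta = 6 * 1 mod 1009 = 6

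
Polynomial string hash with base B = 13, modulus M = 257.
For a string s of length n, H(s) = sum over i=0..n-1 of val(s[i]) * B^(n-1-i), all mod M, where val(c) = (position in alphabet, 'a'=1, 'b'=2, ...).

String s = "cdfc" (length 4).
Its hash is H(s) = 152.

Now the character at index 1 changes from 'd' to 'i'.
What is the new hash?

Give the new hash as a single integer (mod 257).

val('d') = 4, val('i') = 9
Position k = 1, exponent = n-1-k = 2
B^2 mod M = 13^2 mod 257 = 169
Delta = (9 - 4) * 169 mod 257 = 74
New hash = (152 + 74) mod 257 = 226

Answer: 226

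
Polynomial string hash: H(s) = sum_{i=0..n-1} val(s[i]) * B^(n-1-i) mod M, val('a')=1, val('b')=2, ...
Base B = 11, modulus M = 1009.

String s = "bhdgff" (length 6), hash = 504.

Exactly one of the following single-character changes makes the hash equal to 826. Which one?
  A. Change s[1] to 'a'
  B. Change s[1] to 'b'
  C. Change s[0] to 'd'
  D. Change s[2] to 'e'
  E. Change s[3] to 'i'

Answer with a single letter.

Answer: D

Derivation:
Option A: s[1]='h'->'a', delta=(1-8)*11^4 mod 1009 = 431, hash=504+431 mod 1009 = 935
Option B: s[1]='h'->'b', delta=(2-8)*11^4 mod 1009 = 946, hash=504+946 mod 1009 = 441
Option C: s[0]='b'->'d', delta=(4-2)*11^5 mod 1009 = 231, hash=504+231 mod 1009 = 735
Option D: s[2]='d'->'e', delta=(5-4)*11^3 mod 1009 = 322, hash=504+322 mod 1009 = 826 <-- target
Option E: s[3]='g'->'i', delta=(9-7)*11^2 mod 1009 = 242, hash=504+242 mod 1009 = 746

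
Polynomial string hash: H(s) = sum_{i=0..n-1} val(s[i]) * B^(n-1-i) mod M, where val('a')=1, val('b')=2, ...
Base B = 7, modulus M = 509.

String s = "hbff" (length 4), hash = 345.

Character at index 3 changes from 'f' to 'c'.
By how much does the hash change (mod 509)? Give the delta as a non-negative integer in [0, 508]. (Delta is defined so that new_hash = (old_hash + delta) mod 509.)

Answer: 506

Derivation:
Delta formula: (val(new) - val(old)) * B^(n-1-k) mod M
  val('c') - val('f') = 3 - 6 = -3
  B^(n-1-k) = 7^0 mod 509 = 1
  Delta = -3 * 1 mod 509 = 506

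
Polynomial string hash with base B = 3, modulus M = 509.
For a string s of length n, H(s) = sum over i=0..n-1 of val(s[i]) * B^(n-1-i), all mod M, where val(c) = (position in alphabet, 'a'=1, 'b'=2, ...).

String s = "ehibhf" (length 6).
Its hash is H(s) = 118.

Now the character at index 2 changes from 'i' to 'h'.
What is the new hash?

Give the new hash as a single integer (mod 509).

Answer: 91

Derivation:
val('i') = 9, val('h') = 8
Position k = 2, exponent = n-1-k = 3
B^3 mod M = 3^3 mod 509 = 27
Delta = (8 - 9) * 27 mod 509 = 482
New hash = (118 + 482) mod 509 = 91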